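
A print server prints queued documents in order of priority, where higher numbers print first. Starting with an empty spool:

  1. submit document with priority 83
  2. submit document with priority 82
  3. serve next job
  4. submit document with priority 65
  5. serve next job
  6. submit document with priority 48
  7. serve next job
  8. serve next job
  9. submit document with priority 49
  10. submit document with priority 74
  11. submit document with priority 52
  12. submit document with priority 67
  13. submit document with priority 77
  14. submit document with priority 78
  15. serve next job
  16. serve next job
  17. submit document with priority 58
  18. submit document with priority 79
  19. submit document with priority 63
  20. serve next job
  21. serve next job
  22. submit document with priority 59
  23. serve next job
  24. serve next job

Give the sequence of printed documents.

83, 82, 65, 48, 78, 77, 79, 74, 67, 63

insert 83 → {83}
insert 82 → {83, 82}
serve next job → 83; now {82}
insert 65 → {82, 65}
serve next job → 82; now {65}
insert 48 → {65, 48}
serve next job → 65; now {48}
serve next job → 48; now {}
insert 49 → {49}
insert 74 → {74, 49}
insert 52 → {74, 52, 49}
insert 67 → {74, 67, 52, 49}
insert 77 → {77, 74, 67, 52, 49}
insert 78 → {78, 77, 74, 67, 52, 49}
serve next job → 78; now {77, 74, 67, 52, 49}
serve next job → 77; now {74, 67, 52, 49}
insert 58 → {74, 67, 58, 52, 49}
insert 79 → {79, 74, 67, 58, 52, 49}
insert 63 → {79, 74, 67, 63, 58, 52, 49}
serve next job → 79; now {74, 67, 63, 58, 52, 49}
serve next job → 74; now {67, 63, 58, 52, 49}
insert 59 → {67, 63, 59, 58, 52, 49}
serve next job → 67; now {63, 59, 58, 52, 49}
serve next job → 63; now {59, 58, 52, 49}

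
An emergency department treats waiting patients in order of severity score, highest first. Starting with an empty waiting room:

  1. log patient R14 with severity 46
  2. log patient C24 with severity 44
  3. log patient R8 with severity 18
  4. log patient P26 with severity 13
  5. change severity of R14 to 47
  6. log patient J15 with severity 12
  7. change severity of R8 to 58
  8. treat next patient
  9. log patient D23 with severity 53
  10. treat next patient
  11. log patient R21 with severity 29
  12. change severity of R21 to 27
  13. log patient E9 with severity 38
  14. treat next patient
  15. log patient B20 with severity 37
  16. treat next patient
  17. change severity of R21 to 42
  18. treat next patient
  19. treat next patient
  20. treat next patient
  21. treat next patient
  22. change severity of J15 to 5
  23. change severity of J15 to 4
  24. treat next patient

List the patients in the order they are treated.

[R8, D23, R14, C24, R21, E9, B20, P26, J15]

add R14 (severity 46) → {R14:46}
add C24 (severity 44) → {R14:46, C24:44}
add R8 (severity 18) → {R14:46, C24:44, R8:18}
add P26 (severity 13) → {R14:46, C24:44, R8:18, P26:13}
update R14 to severity 47 → {R14:47, C24:44, R8:18, P26:13}
add J15 (severity 12) → {R14:47, C24:44, R8:18, P26:13, J15:12}
update R8 to severity 58 → {R8:58, R14:47, C24:44, P26:13, J15:12}
treat next patient → R8; now {R14:47, C24:44, P26:13, J15:12}
add D23 (severity 53) → {D23:53, R14:47, C24:44, P26:13, J15:12}
treat next patient → D23; now {R14:47, C24:44, P26:13, J15:12}
add R21 (severity 29) → {R14:47, C24:44, R21:29, P26:13, J15:12}
update R21 to severity 27 → {R14:47, C24:44, R21:27, P26:13, J15:12}
add E9 (severity 38) → {R14:47, C24:44, E9:38, R21:27, P26:13, J15:12}
treat next patient → R14; now {C24:44, E9:38, R21:27, P26:13, J15:12}
add B20 (severity 37) → {C24:44, E9:38, B20:37, R21:27, P26:13, J15:12}
treat next patient → C24; now {E9:38, B20:37, R21:27, P26:13, J15:12}
update R21 to severity 42 → {R21:42, E9:38, B20:37, P26:13, J15:12}
treat next patient → R21; now {E9:38, B20:37, P26:13, J15:12}
treat next patient → E9; now {B20:37, P26:13, J15:12}
treat next patient → B20; now {P26:13, J15:12}
treat next patient → P26; now {J15:12}
update J15 to severity 5 → {J15:5}
update J15 to severity 4 → {J15:4}
treat next patient → J15; now {}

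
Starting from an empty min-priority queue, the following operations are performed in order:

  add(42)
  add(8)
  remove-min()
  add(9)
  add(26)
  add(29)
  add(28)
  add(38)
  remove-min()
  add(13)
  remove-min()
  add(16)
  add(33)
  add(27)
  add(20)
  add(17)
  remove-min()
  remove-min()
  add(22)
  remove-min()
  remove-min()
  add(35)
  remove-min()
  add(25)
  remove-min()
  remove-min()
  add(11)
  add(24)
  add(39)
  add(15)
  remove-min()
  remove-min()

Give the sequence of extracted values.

insert 42 → {42}
insert 8 → {8, 42}
remove-min → 8; now {42}
insert 9 → {9, 42}
insert 26 → {9, 26, 42}
insert 29 → {9, 26, 29, 42}
insert 28 → {9, 26, 28, 29, 42}
insert 38 → {9, 26, 28, 29, 38, 42}
remove-min → 9; now {26, 28, 29, 38, 42}
insert 13 → {13, 26, 28, 29, 38, 42}
remove-min → 13; now {26, 28, 29, 38, 42}
insert 16 → {16, 26, 28, 29, 38, 42}
insert 33 → {16, 26, 28, 29, 33, 38, 42}
insert 27 → {16, 26, 27, 28, 29, 33, 38, 42}
insert 20 → {16, 20, 26, 27, 28, 29, 33, 38, 42}
insert 17 → {16, 17, 20, 26, 27, 28, 29, 33, 38, 42}
remove-min → 16; now {17, 20, 26, 27, 28, 29, 33, 38, 42}
remove-min → 17; now {20, 26, 27, 28, 29, 33, 38, 42}
insert 22 → {20, 22, 26, 27, 28, 29, 33, 38, 42}
remove-min → 20; now {22, 26, 27, 28, 29, 33, 38, 42}
remove-min → 22; now {26, 27, 28, 29, 33, 38, 42}
insert 35 → {26, 27, 28, 29, 33, 35, 38, 42}
remove-min → 26; now {27, 28, 29, 33, 35, 38, 42}
insert 25 → {25, 27, 28, 29, 33, 35, 38, 42}
remove-min → 25; now {27, 28, 29, 33, 35, 38, 42}
remove-min → 27; now {28, 29, 33, 35, 38, 42}
insert 11 → {11, 28, 29, 33, 35, 38, 42}
insert 24 → {11, 24, 28, 29, 33, 35, 38, 42}
insert 39 → {11, 24, 28, 29, 33, 35, 38, 39, 42}
insert 15 → {11, 15, 24, 28, 29, 33, 35, 38, 39, 42}
remove-min → 11; now {15, 24, 28, 29, 33, 35, 38, 39, 42}
remove-min → 15; now {24, 28, 29, 33, 35, 38, 39, 42}

[8, 9, 13, 16, 17, 20, 22, 26, 25, 27, 11, 15]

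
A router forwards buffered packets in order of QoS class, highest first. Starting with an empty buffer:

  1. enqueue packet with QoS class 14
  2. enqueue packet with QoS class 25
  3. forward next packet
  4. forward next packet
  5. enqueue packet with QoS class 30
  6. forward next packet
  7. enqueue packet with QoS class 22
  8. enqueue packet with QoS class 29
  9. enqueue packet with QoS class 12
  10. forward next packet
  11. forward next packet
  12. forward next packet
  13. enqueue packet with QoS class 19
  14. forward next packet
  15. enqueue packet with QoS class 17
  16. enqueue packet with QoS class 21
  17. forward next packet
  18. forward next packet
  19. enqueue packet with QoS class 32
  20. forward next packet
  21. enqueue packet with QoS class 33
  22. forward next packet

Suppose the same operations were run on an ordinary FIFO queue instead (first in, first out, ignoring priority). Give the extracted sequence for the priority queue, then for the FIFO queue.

insert 14 → {14}
insert 25 → {25, 14}
forward next packet → 25; now {14}
forward next packet → 14; now {}
insert 30 → {30}
forward next packet → 30; now {}
insert 22 → {22}
insert 29 → {29, 22}
insert 12 → {29, 22, 12}
forward next packet → 29; now {22, 12}
forward next packet → 22; now {12}
forward next packet → 12; now {}
insert 19 → {19}
forward next packet → 19; now {}
insert 17 → {17}
insert 21 → {21, 17}
forward next packet → 21; now {17}
forward next packet → 17; now {}
insert 32 → {32}
forward next packet → 32; now {}
insert 33 → {33}
forward next packet → 33; now {}

priority queue: 25, 14, 30, 29, 22, 12, 19, 21, 17, 32, 33; FIFO queue: 14, 25, 30, 22, 29, 12, 19, 17, 21, 32, 33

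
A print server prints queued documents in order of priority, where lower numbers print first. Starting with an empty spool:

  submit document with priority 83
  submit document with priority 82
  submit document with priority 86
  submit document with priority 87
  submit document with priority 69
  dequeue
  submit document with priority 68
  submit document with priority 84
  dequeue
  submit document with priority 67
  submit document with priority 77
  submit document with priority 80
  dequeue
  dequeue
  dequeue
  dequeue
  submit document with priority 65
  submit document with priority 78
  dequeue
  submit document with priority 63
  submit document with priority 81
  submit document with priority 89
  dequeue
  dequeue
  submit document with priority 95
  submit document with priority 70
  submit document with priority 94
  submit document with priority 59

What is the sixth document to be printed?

82

insert 83 → {83}
insert 82 → {82, 83}
insert 86 → {82, 83, 86}
insert 87 → {82, 83, 86, 87}
insert 69 → {69, 82, 83, 86, 87}
dequeue → 69; now {82, 83, 86, 87}
insert 68 → {68, 82, 83, 86, 87}
insert 84 → {68, 82, 83, 84, 86, 87}
dequeue → 68; now {82, 83, 84, 86, 87}
insert 67 → {67, 82, 83, 84, 86, 87}
insert 77 → {67, 77, 82, 83, 84, 86, 87}
insert 80 → {67, 77, 80, 82, 83, 84, 86, 87}
dequeue → 67; now {77, 80, 82, 83, 84, 86, 87}
dequeue → 77; now {80, 82, 83, 84, 86, 87}
dequeue → 80; now {82, 83, 84, 86, 87}
dequeue → 82; now {83, 84, 86, 87}
insert 65 → {65, 83, 84, 86, 87}
insert 78 → {65, 78, 83, 84, 86, 87}
dequeue → 65; now {78, 83, 84, 86, 87}
insert 63 → {63, 78, 83, 84, 86, 87}
insert 81 → {63, 78, 81, 83, 84, 86, 87}
insert 89 → {63, 78, 81, 83, 84, 86, 87, 89}
dequeue → 63; now {78, 81, 83, 84, 86, 87, 89}
dequeue → 78; now {81, 83, 84, 86, 87, 89}
insert 95 → {81, 83, 84, 86, 87, 89, 95}
insert 70 → {70, 81, 83, 84, 86, 87, 89, 95}
insert 94 → {70, 81, 83, 84, 86, 87, 89, 94, 95}
insert 59 → {59, 70, 81, 83, 84, 86, 87, 89, 94, 95}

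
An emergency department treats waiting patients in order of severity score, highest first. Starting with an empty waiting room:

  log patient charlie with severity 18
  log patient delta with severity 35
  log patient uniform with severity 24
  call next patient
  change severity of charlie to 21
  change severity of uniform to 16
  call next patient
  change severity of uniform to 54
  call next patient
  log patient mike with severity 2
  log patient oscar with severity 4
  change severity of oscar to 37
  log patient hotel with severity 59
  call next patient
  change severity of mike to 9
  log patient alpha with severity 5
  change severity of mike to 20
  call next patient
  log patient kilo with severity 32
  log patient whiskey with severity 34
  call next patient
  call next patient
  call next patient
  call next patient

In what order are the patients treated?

delta → charlie → uniform → hotel → oscar → whiskey → kilo → mike → alpha

add charlie (severity 18) → {charlie:18}
add delta (severity 35) → {delta:35, charlie:18}
add uniform (severity 24) → {delta:35, uniform:24, charlie:18}
call next patient → delta; now {uniform:24, charlie:18}
update charlie to severity 21 → {uniform:24, charlie:21}
update uniform to severity 16 → {charlie:21, uniform:16}
call next patient → charlie; now {uniform:16}
update uniform to severity 54 → {uniform:54}
call next patient → uniform; now {}
add mike (severity 2) → {mike:2}
add oscar (severity 4) → {oscar:4, mike:2}
update oscar to severity 37 → {oscar:37, mike:2}
add hotel (severity 59) → {hotel:59, oscar:37, mike:2}
call next patient → hotel; now {oscar:37, mike:2}
update mike to severity 9 → {oscar:37, mike:9}
add alpha (severity 5) → {oscar:37, mike:9, alpha:5}
update mike to severity 20 → {oscar:37, mike:20, alpha:5}
call next patient → oscar; now {mike:20, alpha:5}
add kilo (severity 32) → {kilo:32, mike:20, alpha:5}
add whiskey (severity 34) → {whiskey:34, kilo:32, mike:20, alpha:5}
call next patient → whiskey; now {kilo:32, mike:20, alpha:5}
call next patient → kilo; now {mike:20, alpha:5}
call next patient → mike; now {alpha:5}
call next patient → alpha; now {}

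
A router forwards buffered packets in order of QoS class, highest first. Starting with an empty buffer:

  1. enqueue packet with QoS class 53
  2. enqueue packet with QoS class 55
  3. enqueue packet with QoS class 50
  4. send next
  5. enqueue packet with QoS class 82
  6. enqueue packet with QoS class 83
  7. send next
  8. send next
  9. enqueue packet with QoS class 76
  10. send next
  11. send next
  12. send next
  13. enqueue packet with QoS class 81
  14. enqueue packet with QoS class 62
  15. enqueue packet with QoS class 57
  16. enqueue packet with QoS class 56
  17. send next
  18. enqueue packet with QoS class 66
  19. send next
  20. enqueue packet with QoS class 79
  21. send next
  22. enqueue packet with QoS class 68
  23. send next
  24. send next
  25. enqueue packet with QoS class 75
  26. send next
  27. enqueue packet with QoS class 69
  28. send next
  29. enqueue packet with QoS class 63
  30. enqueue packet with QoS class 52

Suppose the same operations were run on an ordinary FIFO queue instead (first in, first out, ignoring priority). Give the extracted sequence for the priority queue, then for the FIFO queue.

priority queue: 55 → 83 → 82 → 76 → 53 → 50 → 81 → 66 → 79 → 68 → 62 → 75 → 69; FIFO queue: [53, 55, 50, 82, 83, 76, 81, 62, 57, 56, 66, 79, 68]

insert 53 → {53}
insert 55 → {55, 53}
insert 50 → {55, 53, 50}
send next → 55; now {53, 50}
insert 82 → {82, 53, 50}
insert 83 → {83, 82, 53, 50}
send next → 83; now {82, 53, 50}
send next → 82; now {53, 50}
insert 76 → {76, 53, 50}
send next → 76; now {53, 50}
send next → 53; now {50}
send next → 50; now {}
insert 81 → {81}
insert 62 → {81, 62}
insert 57 → {81, 62, 57}
insert 56 → {81, 62, 57, 56}
send next → 81; now {62, 57, 56}
insert 66 → {66, 62, 57, 56}
send next → 66; now {62, 57, 56}
insert 79 → {79, 62, 57, 56}
send next → 79; now {62, 57, 56}
insert 68 → {68, 62, 57, 56}
send next → 68; now {62, 57, 56}
send next → 62; now {57, 56}
insert 75 → {75, 57, 56}
send next → 75; now {57, 56}
insert 69 → {69, 57, 56}
send next → 69; now {57, 56}
insert 63 → {63, 57, 56}
insert 52 → {63, 57, 56, 52}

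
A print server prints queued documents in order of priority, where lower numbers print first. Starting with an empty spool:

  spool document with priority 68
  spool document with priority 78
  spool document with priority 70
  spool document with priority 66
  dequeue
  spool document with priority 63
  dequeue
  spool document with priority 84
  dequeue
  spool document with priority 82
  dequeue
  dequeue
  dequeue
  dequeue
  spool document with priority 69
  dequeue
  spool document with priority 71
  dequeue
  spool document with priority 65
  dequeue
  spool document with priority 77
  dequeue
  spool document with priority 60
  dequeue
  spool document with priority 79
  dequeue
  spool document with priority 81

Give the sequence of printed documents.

insert 68 → {68}
insert 78 → {68, 78}
insert 70 → {68, 70, 78}
insert 66 → {66, 68, 70, 78}
dequeue → 66; now {68, 70, 78}
insert 63 → {63, 68, 70, 78}
dequeue → 63; now {68, 70, 78}
insert 84 → {68, 70, 78, 84}
dequeue → 68; now {70, 78, 84}
insert 82 → {70, 78, 82, 84}
dequeue → 70; now {78, 82, 84}
dequeue → 78; now {82, 84}
dequeue → 82; now {84}
dequeue → 84; now {}
insert 69 → {69}
dequeue → 69; now {}
insert 71 → {71}
dequeue → 71; now {}
insert 65 → {65}
dequeue → 65; now {}
insert 77 → {77}
dequeue → 77; now {}
insert 60 → {60}
dequeue → 60; now {}
insert 79 → {79}
dequeue → 79; now {}
insert 81 → {81}

[66, 63, 68, 70, 78, 82, 84, 69, 71, 65, 77, 60, 79]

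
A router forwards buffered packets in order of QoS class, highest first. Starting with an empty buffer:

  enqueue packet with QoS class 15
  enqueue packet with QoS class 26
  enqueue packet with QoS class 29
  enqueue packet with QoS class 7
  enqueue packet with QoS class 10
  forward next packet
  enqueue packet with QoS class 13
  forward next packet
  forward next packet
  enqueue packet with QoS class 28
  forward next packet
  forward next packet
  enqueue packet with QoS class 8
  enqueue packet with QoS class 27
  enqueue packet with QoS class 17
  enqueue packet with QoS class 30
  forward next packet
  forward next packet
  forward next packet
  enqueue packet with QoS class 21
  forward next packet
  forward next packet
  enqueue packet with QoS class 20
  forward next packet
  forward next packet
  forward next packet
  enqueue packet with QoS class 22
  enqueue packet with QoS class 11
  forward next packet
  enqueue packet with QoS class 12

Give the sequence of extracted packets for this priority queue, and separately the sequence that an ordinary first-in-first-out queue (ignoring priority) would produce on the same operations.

priority queue: 29 → 26 → 15 → 28 → 13 → 30 → 27 → 17 → 21 → 10 → 20 → 8 → 7 → 22; FIFO queue: 15 → 26 → 29 → 7 → 10 → 13 → 28 → 8 → 27 → 17 → 30 → 21 → 20 → 22

insert 15 → {15}
insert 26 → {26, 15}
insert 29 → {29, 26, 15}
insert 7 → {29, 26, 15, 7}
insert 10 → {29, 26, 15, 10, 7}
forward next packet → 29; now {26, 15, 10, 7}
insert 13 → {26, 15, 13, 10, 7}
forward next packet → 26; now {15, 13, 10, 7}
forward next packet → 15; now {13, 10, 7}
insert 28 → {28, 13, 10, 7}
forward next packet → 28; now {13, 10, 7}
forward next packet → 13; now {10, 7}
insert 8 → {10, 8, 7}
insert 27 → {27, 10, 8, 7}
insert 17 → {27, 17, 10, 8, 7}
insert 30 → {30, 27, 17, 10, 8, 7}
forward next packet → 30; now {27, 17, 10, 8, 7}
forward next packet → 27; now {17, 10, 8, 7}
forward next packet → 17; now {10, 8, 7}
insert 21 → {21, 10, 8, 7}
forward next packet → 21; now {10, 8, 7}
forward next packet → 10; now {8, 7}
insert 20 → {20, 8, 7}
forward next packet → 20; now {8, 7}
forward next packet → 8; now {7}
forward next packet → 7; now {}
insert 22 → {22}
insert 11 → {22, 11}
forward next packet → 22; now {11}
insert 12 → {12, 11}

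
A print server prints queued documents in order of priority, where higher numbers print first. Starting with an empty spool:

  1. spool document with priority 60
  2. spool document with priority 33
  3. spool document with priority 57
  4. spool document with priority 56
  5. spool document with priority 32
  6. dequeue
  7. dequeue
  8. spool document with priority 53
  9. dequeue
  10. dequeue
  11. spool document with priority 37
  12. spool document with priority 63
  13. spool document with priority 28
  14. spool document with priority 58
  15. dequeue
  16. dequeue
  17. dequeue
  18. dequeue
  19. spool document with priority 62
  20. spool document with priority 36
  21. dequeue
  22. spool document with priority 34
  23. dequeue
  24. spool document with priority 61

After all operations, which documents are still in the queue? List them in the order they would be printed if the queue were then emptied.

insert 60 → {60}
insert 33 → {60, 33}
insert 57 → {60, 57, 33}
insert 56 → {60, 57, 56, 33}
insert 32 → {60, 57, 56, 33, 32}
dequeue → 60; now {57, 56, 33, 32}
dequeue → 57; now {56, 33, 32}
insert 53 → {56, 53, 33, 32}
dequeue → 56; now {53, 33, 32}
dequeue → 53; now {33, 32}
insert 37 → {37, 33, 32}
insert 63 → {63, 37, 33, 32}
insert 28 → {63, 37, 33, 32, 28}
insert 58 → {63, 58, 37, 33, 32, 28}
dequeue → 63; now {58, 37, 33, 32, 28}
dequeue → 58; now {37, 33, 32, 28}
dequeue → 37; now {33, 32, 28}
dequeue → 33; now {32, 28}
insert 62 → {62, 32, 28}
insert 36 → {62, 36, 32, 28}
dequeue → 62; now {36, 32, 28}
insert 34 → {36, 34, 32, 28}
dequeue → 36; now {34, 32, 28}
insert 61 → {61, 34, 32, 28}

61 → 34 → 32 → 28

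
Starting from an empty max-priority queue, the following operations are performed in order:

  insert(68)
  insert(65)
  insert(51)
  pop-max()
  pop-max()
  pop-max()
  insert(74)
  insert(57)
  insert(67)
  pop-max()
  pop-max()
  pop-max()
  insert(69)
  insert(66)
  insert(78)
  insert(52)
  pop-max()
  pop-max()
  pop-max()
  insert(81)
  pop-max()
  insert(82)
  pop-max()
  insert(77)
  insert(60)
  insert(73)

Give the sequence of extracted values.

68, 65, 51, 74, 67, 57, 78, 69, 66, 81, 82

insert 68 → {68}
insert 65 → {68, 65}
insert 51 → {68, 65, 51}
pop-max → 68; now {65, 51}
pop-max → 65; now {51}
pop-max → 51; now {}
insert 74 → {74}
insert 57 → {74, 57}
insert 67 → {74, 67, 57}
pop-max → 74; now {67, 57}
pop-max → 67; now {57}
pop-max → 57; now {}
insert 69 → {69}
insert 66 → {69, 66}
insert 78 → {78, 69, 66}
insert 52 → {78, 69, 66, 52}
pop-max → 78; now {69, 66, 52}
pop-max → 69; now {66, 52}
pop-max → 66; now {52}
insert 81 → {81, 52}
pop-max → 81; now {52}
insert 82 → {82, 52}
pop-max → 82; now {52}
insert 77 → {77, 52}
insert 60 → {77, 60, 52}
insert 73 → {77, 73, 60, 52}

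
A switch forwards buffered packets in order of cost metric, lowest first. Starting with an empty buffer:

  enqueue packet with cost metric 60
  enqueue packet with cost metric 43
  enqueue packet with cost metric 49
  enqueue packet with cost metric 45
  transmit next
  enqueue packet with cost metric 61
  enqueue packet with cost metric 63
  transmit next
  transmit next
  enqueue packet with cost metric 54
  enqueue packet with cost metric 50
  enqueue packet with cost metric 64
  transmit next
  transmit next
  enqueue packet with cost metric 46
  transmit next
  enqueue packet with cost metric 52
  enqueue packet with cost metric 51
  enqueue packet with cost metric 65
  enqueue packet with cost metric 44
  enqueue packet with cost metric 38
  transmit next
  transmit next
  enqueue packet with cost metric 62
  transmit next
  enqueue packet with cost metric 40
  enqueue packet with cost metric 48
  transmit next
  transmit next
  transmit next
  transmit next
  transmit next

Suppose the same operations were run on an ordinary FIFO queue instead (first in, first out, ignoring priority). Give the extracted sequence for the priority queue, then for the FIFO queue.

insert 60 → {60}
insert 43 → {43, 60}
insert 49 → {43, 49, 60}
insert 45 → {43, 45, 49, 60}
transmit next → 43; now {45, 49, 60}
insert 61 → {45, 49, 60, 61}
insert 63 → {45, 49, 60, 61, 63}
transmit next → 45; now {49, 60, 61, 63}
transmit next → 49; now {60, 61, 63}
insert 54 → {54, 60, 61, 63}
insert 50 → {50, 54, 60, 61, 63}
insert 64 → {50, 54, 60, 61, 63, 64}
transmit next → 50; now {54, 60, 61, 63, 64}
transmit next → 54; now {60, 61, 63, 64}
insert 46 → {46, 60, 61, 63, 64}
transmit next → 46; now {60, 61, 63, 64}
insert 52 → {52, 60, 61, 63, 64}
insert 51 → {51, 52, 60, 61, 63, 64}
insert 65 → {51, 52, 60, 61, 63, 64, 65}
insert 44 → {44, 51, 52, 60, 61, 63, 64, 65}
insert 38 → {38, 44, 51, 52, 60, 61, 63, 64, 65}
transmit next → 38; now {44, 51, 52, 60, 61, 63, 64, 65}
transmit next → 44; now {51, 52, 60, 61, 63, 64, 65}
insert 62 → {51, 52, 60, 61, 62, 63, 64, 65}
transmit next → 51; now {52, 60, 61, 62, 63, 64, 65}
insert 40 → {40, 52, 60, 61, 62, 63, 64, 65}
insert 48 → {40, 48, 52, 60, 61, 62, 63, 64, 65}
transmit next → 40; now {48, 52, 60, 61, 62, 63, 64, 65}
transmit next → 48; now {52, 60, 61, 62, 63, 64, 65}
transmit next → 52; now {60, 61, 62, 63, 64, 65}
transmit next → 60; now {61, 62, 63, 64, 65}
transmit next → 61; now {62, 63, 64, 65}

priority queue: 43 → 45 → 49 → 50 → 54 → 46 → 38 → 44 → 51 → 40 → 48 → 52 → 60 → 61; FIFO queue: 60, 43, 49, 45, 61, 63, 54, 50, 64, 46, 52, 51, 65, 44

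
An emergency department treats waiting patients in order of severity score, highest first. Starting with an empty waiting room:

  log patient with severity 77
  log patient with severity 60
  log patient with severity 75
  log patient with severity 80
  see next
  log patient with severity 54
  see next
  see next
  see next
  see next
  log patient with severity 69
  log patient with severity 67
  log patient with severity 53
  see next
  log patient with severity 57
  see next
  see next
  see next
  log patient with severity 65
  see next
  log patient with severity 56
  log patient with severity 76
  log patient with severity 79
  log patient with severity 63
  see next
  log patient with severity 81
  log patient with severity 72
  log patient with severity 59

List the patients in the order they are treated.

80, 77, 75, 60, 54, 69, 67, 57, 53, 65, 79

insert 77 → {77}
insert 60 → {77, 60}
insert 75 → {77, 75, 60}
insert 80 → {80, 77, 75, 60}
see next → 80; now {77, 75, 60}
insert 54 → {77, 75, 60, 54}
see next → 77; now {75, 60, 54}
see next → 75; now {60, 54}
see next → 60; now {54}
see next → 54; now {}
insert 69 → {69}
insert 67 → {69, 67}
insert 53 → {69, 67, 53}
see next → 69; now {67, 53}
insert 57 → {67, 57, 53}
see next → 67; now {57, 53}
see next → 57; now {53}
see next → 53; now {}
insert 65 → {65}
see next → 65; now {}
insert 56 → {56}
insert 76 → {76, 56}
insert 79 → {79, 76, 56}
insert 63 → {79, 76, 63, 56}
see next → 79; now {76, 63, 56}
insert 81 → {81, 76, 63, 56}
insert 72 → {81, 76, 72, 63, 56}
insert 59 → {81, 76, 72, 63, 59, 56}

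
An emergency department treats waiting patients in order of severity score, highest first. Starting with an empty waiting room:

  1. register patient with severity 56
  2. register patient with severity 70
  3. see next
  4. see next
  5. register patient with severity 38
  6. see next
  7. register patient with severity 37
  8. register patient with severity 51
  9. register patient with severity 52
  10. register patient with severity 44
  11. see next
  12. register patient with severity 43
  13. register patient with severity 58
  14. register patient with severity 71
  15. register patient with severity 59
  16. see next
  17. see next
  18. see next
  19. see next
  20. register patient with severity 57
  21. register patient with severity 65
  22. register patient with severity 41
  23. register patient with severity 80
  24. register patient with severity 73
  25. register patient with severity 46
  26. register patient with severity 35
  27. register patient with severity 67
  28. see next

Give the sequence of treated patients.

70 → 56 → 38 → 52 → 71 → 59 → 58 → 51 → 80

insert 56 → {56}
insert 70 → {70, 56}
see next → 70; now {56}
see next → 56; now {}
insert 38 → {38}
see next → 38; now {}
insert 37 → {37}
insert 51 → {51, 37}
insert 52 → {52, 51, 37}
insert 44 → {52, 51, 44, 37}
see next → 52; now {51, 44, 37}
insert 43 → {51, 44, 43, 37}
insert 58 → {58, 51, 44, 43, 37}
insert 71 → {71, 58, 51, 44, 43, 37}
insert 59 → {71, 59, 58, 51, 44, 43, 37}
see next → 71; now {59, 58, 51, 44, 43, 37}
see next → 59; now {58, 51, 44, 43, 37}
see next → 58; now {51, 44, 43, 37}
see next → 51; now {44, 43, 37}
insert 57 → {57, 44, 43, 37}
insert 65 → {65, 57, 44, 43, 37}
insert 41 → {65, 57, 44, 43, 41, 37}
insert 80 → {80, 65, 57, 44, 43, 41, 37}
insert 73 → {80, 73, 65, 57, 44, 43, 41, 37}
insert 46 → {80, 73, 65, 57, 46, 44, 43, 41, 37}
insert 35 → {80, 73, 65, 57, 46, 44, 43, 41, 37, 35}
insert 67 → {80, 73, 67, 65, 57, 46, 44, 43, 41, 37, 35}
see next → 80; now {73, 67, 65, 57, 46, 44, 43, 41, 37, 35}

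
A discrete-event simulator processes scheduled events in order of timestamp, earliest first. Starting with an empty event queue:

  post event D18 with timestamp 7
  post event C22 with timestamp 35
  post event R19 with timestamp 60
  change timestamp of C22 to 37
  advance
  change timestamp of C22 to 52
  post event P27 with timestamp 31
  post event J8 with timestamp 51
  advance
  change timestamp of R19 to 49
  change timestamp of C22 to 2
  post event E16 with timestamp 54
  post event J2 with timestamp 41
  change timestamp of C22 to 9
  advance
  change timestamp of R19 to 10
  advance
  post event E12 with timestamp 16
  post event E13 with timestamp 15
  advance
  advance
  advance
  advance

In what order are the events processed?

D18 → P27 → C22 → R19 → E13 → E12 → J2 → J8

add D18 (timestamp 7) → {D18:7}
add C22 (timestamp 35) → {D18:7, C22:35}
add R19 (timestamp 60) → {D18:7, C22:35, R19:60}
update C22 to timestamp 37 → {D18:7, C22:37, R19:60}
advance → D18; now {C22:37, R19:60}
update C22 to timestamp 52 → {C22:52, R19:60}
add P27 (timestamp 31) → {P27:31, C22:52, R19:60}
add J8 (timestamp 51) → {P27:31, J8:51, C22:52, R19:60}
advance → P27; now {J8:51, C22:52, R19:60}
update R19 to timestamp 49 → {R19:49, J8:51, C22:52}
update C22 to timestamp 2 → {C22:2, R19:49, J8:51}
add E16 (timestamp 54) → {C22:2, R19:49, J8:51, E16:54}
add J2 (timestamp 41) → {C22:2, J2:41, R19:49, J8:51, E16:54}
update C22 to timestamp 9 → {C22:9, J2:41, R19:49, J8:51, E16:54}
advance → C22; now {J2:41, R19:49, J8:51, E16:54}
update R19 to timestamp 10 → {R19:10, J2:41, J8:51, E16:54}
advance → R19; now {J2:41, J8:51, E16:54}
add E12 (timestamp 16) → {E12:16, J2:41, J8:51, E16:54}
add E13 (timestamp 15) → {E13:15, E12:16, J2:41, J8:51, E16:54}
advance → E13; now {E12:16, J2:41, J8:51, E16:54}
advance → E12; now {J2:41, J8:51, E16:54}
advance → J2; now {J8:51, E16:54}
advance → J8; now {E16:54}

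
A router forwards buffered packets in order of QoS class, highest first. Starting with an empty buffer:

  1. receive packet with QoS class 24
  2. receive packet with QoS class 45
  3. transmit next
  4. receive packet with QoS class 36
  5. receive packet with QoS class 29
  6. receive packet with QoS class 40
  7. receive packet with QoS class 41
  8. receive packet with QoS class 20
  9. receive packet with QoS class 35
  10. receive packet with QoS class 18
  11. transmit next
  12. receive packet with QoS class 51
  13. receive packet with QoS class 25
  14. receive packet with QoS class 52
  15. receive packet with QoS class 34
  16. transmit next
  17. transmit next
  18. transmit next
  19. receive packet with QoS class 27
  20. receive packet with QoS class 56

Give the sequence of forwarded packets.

insert 24 → {24}
insert 45 → {45, 24}
transmit next → 45; now {24}
insert 36 → {36, 24}
insert 29 → {36, 29, 24}
insert 40 → {40, 36, 29, 24}
insert 41 → {41, 40, 36, 29, 24}
insert 20 → {41, 40, 36, 29, 24, 20}
insert 35 → {41, 40, 36, 35, 29, 24, 20}
insert 18 → {41, 40, 36, 35, 29, 24, 20, 18}
transmit next → 41; now {40, 36, 35, 29, 24, 20, 18}
insert 51 → {51, 40, 36, 35, 29, 24, 20, 18}
insert 25 → {51, 40, 36, 35, 29, 25, 24, 20, 18}
insert 52 → {52, 51, 40, 36, 35, 29, 25, 24, 20, 18}
insert 34 → {52, 51, 40, 36, 35, 34, 29, 25, 24, 20, 18}
transmit next → 52; now {51, 40, 36, 35, 34, 29, 25, 24, 20, 18}
transmit next → 51; now {40, 36, 35, 34, 29, 25, 24, 20, 18}
transmit next → 40; now {36, 35, 34, 29, 25, 24, 20, 18}
insert 27 → {36, 35, 34, 29, 27, 25, 24, 20, 18}
insert 56 → {56, 36, 35, 34, 29, 27, 25, 24, 20, 18}

45 → 41 → 52 → 51 → 40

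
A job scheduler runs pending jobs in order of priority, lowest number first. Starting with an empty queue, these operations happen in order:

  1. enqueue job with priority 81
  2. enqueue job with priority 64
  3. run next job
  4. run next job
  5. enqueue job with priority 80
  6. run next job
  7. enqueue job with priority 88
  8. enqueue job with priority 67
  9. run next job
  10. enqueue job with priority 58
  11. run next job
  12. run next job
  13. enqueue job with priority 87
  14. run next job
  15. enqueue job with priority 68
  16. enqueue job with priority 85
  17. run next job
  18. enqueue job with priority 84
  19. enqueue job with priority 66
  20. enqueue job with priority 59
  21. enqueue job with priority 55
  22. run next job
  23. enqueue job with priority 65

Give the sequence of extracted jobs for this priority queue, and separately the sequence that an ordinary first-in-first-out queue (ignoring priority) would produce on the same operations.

priority queue: [64, 81, 80, 67, 58, 88, 87, 68, 55]; FIFO queue: 81, 64, 80, 88, 67, 58, 87, 68, 85

insert 81 → {81}
insert 64 → {64, 81}
run next job → 64; now {81}
run next job → 81; now {}
insert 80 → {80}
run next job → 80; now {}
insert 88 → {88}
insert 67 → {67, 88}
run next job → 67; now {88}
insert 58 → {58, 88}
run next job → 58; now {88}
run next job → 88; now {}
insert 87 → {87}
run next job → 87; now {}
insert 68 → {68}
insert 85 → {68, 85}
run next job → 68; now {85}
insert 84 → {84, 85}
insert 66 → {66, 84, 85}
insert 59 → {59, 66, 84, 85}
insert 55 → {55, 59, 66, 84, 85}
run next job → 55; now {59, 66, 84, 85}
insert 65 → {59, 65, 66, 84, 85}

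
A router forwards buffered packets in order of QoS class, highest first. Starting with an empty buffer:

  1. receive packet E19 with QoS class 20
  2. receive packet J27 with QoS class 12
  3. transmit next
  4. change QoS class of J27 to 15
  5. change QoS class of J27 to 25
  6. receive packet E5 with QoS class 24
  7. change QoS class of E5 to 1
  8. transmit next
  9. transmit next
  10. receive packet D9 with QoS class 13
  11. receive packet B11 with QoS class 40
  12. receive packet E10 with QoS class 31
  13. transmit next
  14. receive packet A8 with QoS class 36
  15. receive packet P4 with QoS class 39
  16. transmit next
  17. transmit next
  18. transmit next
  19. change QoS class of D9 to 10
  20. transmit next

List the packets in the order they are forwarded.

add E19 (QoS class 20) → {E19:20}
add J27 (QoS class 12) → {E19:20, J27:12}
transmit next → E19; now {J27:12}
update J27 to QoS class 15 → {J27:15}
update J27 to QoS class 25 → {J27:25}
add E5 (QoS class 24) → {J27:25, E5:24}
update E5 to QoS class 1 → {J27:25, E5:1}
transmit next → J27; now {E5:1}
transmit next → E5; now {}
add D9 (QoS class 13) → {D9:13}
add B11 (QoS class 40) → {B11:40, D9:13}
add E10 (QoS class 31) → {B11:40, E10:31, D9:13}
transmit next → B11; now {E10:31, D9:13}
add A8 (QoS class 36) → {A8:36, E10:31, D9:13}
add P4 (QoS class 39) → {P4:39, A8:36, E10:31, D9:13}
transmit next → P4; now {A8:36, E10:31, D9:13}
transmit next → A8; now {E10:31, D9:13}
transmit next → E10; now {D9:13}
update D9 to QoS class 10 → {D9:10}
transmit next → D9; now {}

E19, J27, E5, B11, P4, A8, E10, D9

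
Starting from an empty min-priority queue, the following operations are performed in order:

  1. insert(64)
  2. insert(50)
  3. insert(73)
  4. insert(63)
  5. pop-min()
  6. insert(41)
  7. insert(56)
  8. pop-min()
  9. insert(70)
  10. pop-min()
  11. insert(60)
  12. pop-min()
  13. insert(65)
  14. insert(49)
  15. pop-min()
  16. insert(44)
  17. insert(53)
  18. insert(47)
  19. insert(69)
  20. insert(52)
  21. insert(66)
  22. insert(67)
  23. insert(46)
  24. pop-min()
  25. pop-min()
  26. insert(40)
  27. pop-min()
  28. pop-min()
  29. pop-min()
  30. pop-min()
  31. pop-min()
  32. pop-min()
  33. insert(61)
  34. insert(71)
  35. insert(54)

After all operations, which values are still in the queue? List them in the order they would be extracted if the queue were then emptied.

insert 64 → {64}
insert 50 → {50, 64}
insert 73 → {50, 64, 73}
insert 63 → {50, 63, 64, 73}
pop-min → 50; now {63, 64, 73}
insert 41 → {41, 63, 64, 73}
insert 56 → {41, 56, 63, 64, 73}
pop-min → 41; now {56, 63, 64, 73}
insert 70 → {56, 63, 64, 70, 73}
pop-min → 56; now {63, 64, 70, 73}
insert 60 → {60, 63, 64, 70, 73}
pop-min → 60; now {63, 64, 70, 73}
insert 65 → {63, 64, 65, 70, 73}
insert 49 → {49, 63, 64, 65, 70, 73}
pop-min → 49; now {63, 64, 65, 70, 73}
insert 44 → {44, 63, 64, 65, 70, 73}
insert 53 → {44, 53, 63, 64, 65, 70, 73}
insert 47 → {44, 47, 53, 63, 64, 65, 70, 73}
insert 69 → {44, 47, 53, 63, 64, 65, 69, 70, 73}
insert 52 → {44, 47, 52, 53, 63, 64, 65, 69, 70, 73}
insert 66 → {44, 47, 52, 53, 63, 64, 65, 66, 69, 70, 73}
insert 67 → {44, 47, 52, 53, 63, 64, 65, 66, 67, 69, 70, 73}
insert 46 → {44, 46, 47, 52, 53, 63, 64, 65, 66, 67, 69, 70, 73}
pop-min → 44; now {46, 47, 52, 53, 63, 64, 65, 66, 67, 69, 70, 73}
pop-min → 46; now {47, 52, 53, 63, 64, 65, 66, 67, 69, 70, 73}
insert 40 → {40, 47, 52, 53, 63, 64, 65, 66, 67, 69, 70, 73}
pop-min → 40; now {47, 52, 53, 63, 64, 65, 66, 67, 69, 70, 73}
pop-min → 47; now {52, 53, 63, 64, 65, 66, 67, 69, 70, 73}
pop-min → 52; now {53, 63, 64, 65, 66, 67, 69, 70, 73}
pop-min → 53; now {63, 64, 65, 66, 67, 69, 70, 73}
pop-min → 63; now {64, 65, 66, 67, 69, 70, 73}
pop-min → 64; now {65, 66, 67, 69, 70, 73}
insert 61 → {61, 65, 66, 67, 69, 70, 73}
insert 71 → {61, 65, 66, 67, 69, 70, 71, 73}
insert 54 → {54, 61, 65, 66, 67, 69, 70, 71, 73}

[54, 61, 65, 66, 67, 69, 70, 71, 73]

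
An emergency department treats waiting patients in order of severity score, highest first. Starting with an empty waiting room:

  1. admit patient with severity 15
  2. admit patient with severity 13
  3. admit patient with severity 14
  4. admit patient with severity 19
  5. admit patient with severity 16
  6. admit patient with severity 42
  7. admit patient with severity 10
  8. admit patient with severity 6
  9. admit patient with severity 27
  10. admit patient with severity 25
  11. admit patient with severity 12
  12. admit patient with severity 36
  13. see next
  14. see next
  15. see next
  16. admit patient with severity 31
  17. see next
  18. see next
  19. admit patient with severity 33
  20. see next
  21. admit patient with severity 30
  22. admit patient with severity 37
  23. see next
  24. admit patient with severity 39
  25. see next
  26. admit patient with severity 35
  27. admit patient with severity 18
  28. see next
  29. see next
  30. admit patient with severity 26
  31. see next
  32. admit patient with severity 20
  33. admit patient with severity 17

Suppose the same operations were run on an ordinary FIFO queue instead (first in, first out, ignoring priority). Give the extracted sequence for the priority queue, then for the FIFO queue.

priority queue: [42, 36, 27, 31, 25, 33, 37, 39, 35, 30, 26]; FIFO queue: 15, 13, 14, 19, 16, 42, 10, 6, 27, 25, 12

insert 15 → {15}
insert 13 → {15, 13}
insert 14 → {15, 14, 13}
insert 19 → {19, 15, 14, 13}
insert 16 → {19, 16, 15, 14, 13}
insert 42 → {42, 19, 16, 15, 14, 13}
insert 10 → {42, 19, 16, 15, 14, 13, 10}
insert 6 → {42, 19, 16, 15, 14, 13, 10, 6}
insert 27 → {42, 27, 19, 16, 15, 14, 13, 10, 6}
insert 25 → {42, 27, 25, 19, 16, 15, 14, 13, 10, 6}
insert 12 → {42, 27, 25, 19, 16, 15, 14, 13, 12, 10, 6}
insert 36 → {42, 36, 27, 25, 19, 16, 15, 14, 13, 12, 10, 6}
see next → 42; now {36, 27, 25, 19, 16, 15, 14, 13, 12, 10, 6}
see next → 36; now {27, 25, 19, 16, 15, 14, 13, 12, 10, 6}
see next → 27; now {25, 19, 16, 15, 14, 13, 12, 10, 6}
insert 31 → {31, 25, 19, 16, 15, 14, 13, 12, 10, 6}
see next → 31; now {25, 19, 16, 15, 14, 13, 12, 10, 6}
see next → 25; now {19, 16, 15, 14, 13, 12, 10, 6}
insert 33 → {33, 19, 16, 15, 14, 13, 12, 10, 6}
see next → 33; now {19, 16, 15, 14, 13, 12, 10, 6}
insert 30 → {30, 19, 16, 15, 14, 13, 12, 10, 6}
insert 37 → {37, 30, 19, 16, 15, 14, 13, 12, 10, 6}
see next → 37; now {30, 19, 16, 15, 14, 13, 12, 10, 6}
insert 39 → {39, 30, 19, 16, 15, 14, 13, 12, 10, 6}
see next → 39; now {30, 19, 16, 15, 14, 13, 12, 10, 6}
insert 35 → {35, 30, 19, 16, 15, 14, 13, 12, 10, 6}
insert 18 → {35, 30, 19, 18, 16, 15, 14, 13, 12, 10, 6}
see next → 35; now {30, 19, 18, 16, 15, 14, 13, 12, 10, 6}
see next → 30; now {19, 18, 16, 15, 14, 13, 12, 10, 6}
insert 26 → {26, 19, 18, 16, 15, 14, 13, 12, 10, 6}
see next → 26; now {19, 18, 16, 15, 14, 13, 12, 10, 6}
insert 20 → {20, 19, 18, 16, 15, 14, 13, 12, 10, 6}
insert 17 → {20, 19, 18, 17, 16, 15, 14, 13, 12, 10, 6}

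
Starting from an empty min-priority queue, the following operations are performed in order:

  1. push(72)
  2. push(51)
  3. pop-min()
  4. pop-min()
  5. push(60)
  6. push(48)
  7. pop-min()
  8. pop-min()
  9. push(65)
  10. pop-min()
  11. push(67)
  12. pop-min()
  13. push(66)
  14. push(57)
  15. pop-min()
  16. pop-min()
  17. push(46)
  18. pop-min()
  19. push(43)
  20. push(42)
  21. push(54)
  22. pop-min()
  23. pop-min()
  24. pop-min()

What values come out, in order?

51, 72, 48, 60, 65, 67, 57, 66, 46, 42, 43, 54

insert 72 → {72}
insert 51 → {51, 72}
pop-min → 51; now {72}
pop-min → 72; now {}
insert 60 → {60}
insert 48 → {48, 60}
pop-min → 48; now {60}
pop-min → 60; now {}
insert 65 → {65}
pop-min → 65; now {}
insert 67 → {67}
pop-min → 67; now {}
insert 66 → {66}
insert 57 → {57, 66}
pop-min → 57; now {66}
pop-min → 66; now {}
insert 46 → {46}
pop-min → 46; now {}
insert 43 → {43}
insert 42 → {42, 43}
insert 54 → {42, 43, 54}
pop-min → 42; now {43, 54}
pop-min → 43; now {54}
pop-min → 54; now {}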